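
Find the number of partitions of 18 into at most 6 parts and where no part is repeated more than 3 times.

There are 179 such partitions.

179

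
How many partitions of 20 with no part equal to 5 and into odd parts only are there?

37

A partial list (first 12 by largest part):
19,1
17,3
17,1,1,1
15,3,1,1
15,1,1,1,1,1
13,7
13,3,3,1
13,3,1,1,1,1
13,1,1,1,1,1,1,1
11,9
11,7,1,1
11,3,3,3
…and 25 more, for 37 total.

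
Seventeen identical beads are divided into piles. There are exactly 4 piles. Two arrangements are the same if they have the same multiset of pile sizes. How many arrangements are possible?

There are too many to list fully; the first 12 (by largest part) are:
14 + 1 + 1 + 1
13 + 2 + 1 + 1
12 + 3 + 1 + 1
12 + 2 + 2 + 1
11 + 4 + 1 + 1
11 + 3 + 2 + 1
11 + 2 + 2 + 2
10 + 5 + 1 + 1
10 + 4 + 2 + 1
10 + 3 + 3 + 1
10 + 3 + 2 + 2
9 + 6 + 1 + 1
…and 27 more, for 39 total.

39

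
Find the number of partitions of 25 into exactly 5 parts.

192

Direct enumeration gives 192 partitions.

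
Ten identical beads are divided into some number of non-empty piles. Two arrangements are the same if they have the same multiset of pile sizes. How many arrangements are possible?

42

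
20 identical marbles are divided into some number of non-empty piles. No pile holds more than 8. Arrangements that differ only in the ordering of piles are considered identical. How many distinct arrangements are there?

Direct enumeration gives 434 partitions.

434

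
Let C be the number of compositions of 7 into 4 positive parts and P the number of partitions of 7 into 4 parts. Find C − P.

17

Ordered (compositions into 4 parts): C(6,3) = 20.
Partitions of 7 into exactly 4 parts: 3.
Difference: 20 − 3 = 17.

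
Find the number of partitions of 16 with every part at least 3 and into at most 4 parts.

20

Enumerating:
16
13 + 3
12 + 4
11 + 5
10 + 6
10 + 3 + 3
9 + 7
9 + 4 + 3
8 + 8
8 + 5 + 3
8 + 4 + 4
7 + 6 + 3
7 + 5 + 4
7 + 3 + 3 + 3
6 + 6 + 4
6 + 5 + 5
6 + 4 + 3 + 3
5 + 5 + 3 + 3
5 + 4 + 4 + 3
4 + 4 + 4 + 4
That's 20 in total.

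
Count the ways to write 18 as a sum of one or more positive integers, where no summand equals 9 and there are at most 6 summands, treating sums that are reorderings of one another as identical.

Direct enumeration gives 176 partitions.

176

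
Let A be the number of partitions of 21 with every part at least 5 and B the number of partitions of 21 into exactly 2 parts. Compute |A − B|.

5

Partitions of 21 with every part at least 5: 15.
Partitions of 21 into exactly 2 parts: 10.
|15 − 10| = 5.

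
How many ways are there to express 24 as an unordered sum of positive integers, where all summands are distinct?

122

A full systematic count gives 122.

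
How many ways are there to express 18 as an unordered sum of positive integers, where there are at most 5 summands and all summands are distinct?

46

A partial list (first 12 by largest part):
18
17 + 1
16 + 2
15 + 3
15 + 2 + 1
14 + 4
14 + 3 + 1
13 + 5
13 + 4 + 1
13 + 3 + 2
12 + 6
12 + 5 + 1
…and 34 more, for 46 total.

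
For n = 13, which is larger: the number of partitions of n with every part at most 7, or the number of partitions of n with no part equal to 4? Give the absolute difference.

11

Partitions of 13 with every part at most 7: 82.
Partitions of 13 with no part equal to 4: 71.
|82 − 71| = 11.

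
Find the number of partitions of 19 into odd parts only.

There are too many to list fully; the first 12 (by largest part) are:
19
17,1,1
15,3,1
15,1,1,1,1
13,5,1
13,3,3
13,3,1,1,1
13,1,1,1,1,1,1
11,7,1
11,5,3
11,5,1,1,1
11,3,3,1,1
…and 42 more, for 54 total.

54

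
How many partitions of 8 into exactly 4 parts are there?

Listing the qualifying partitions of 8:
1,1,1,5
1,1,2,4
1,1,3,3
1,2,2,3
2,2,2,2

5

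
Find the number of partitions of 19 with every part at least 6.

6

Enumerating:
19
13, 6
12, 7
11, 8
10, 9
7, 6, 6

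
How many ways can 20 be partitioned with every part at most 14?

608

Enumerating by decreasing first part gives 608 partitions in all.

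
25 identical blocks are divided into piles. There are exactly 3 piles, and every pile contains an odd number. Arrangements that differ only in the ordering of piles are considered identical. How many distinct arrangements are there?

They are:
23+1+1
21+3+1
19+5+1
19+3+3
17+7+1
17+5+3
15+9+1
15+7+3
15+5+5
13+11+1
13+9+3
13+7+5
11+11+3
11+9+5
11+7+7
9+9+7

16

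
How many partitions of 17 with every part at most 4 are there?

Systematic enumeration (by largest part, then next-largest, …) yields 72.

72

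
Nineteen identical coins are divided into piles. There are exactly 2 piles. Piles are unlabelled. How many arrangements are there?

They are:
18 + 1
17 + 2
16 + 3
15 + 4
14 + 5
13 + 6
12 + 7
11 + 8
10 + 9
Counting gives 9.

9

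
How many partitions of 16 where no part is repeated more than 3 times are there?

Systematic enumeration (by largest part, then next-largest, …) yields 132.

132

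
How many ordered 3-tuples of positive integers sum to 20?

A composition of 20 into 3 positive parts is chosen by placing 2 dividers among the 19 gaps between 20 units: C(19,2) = 171.

171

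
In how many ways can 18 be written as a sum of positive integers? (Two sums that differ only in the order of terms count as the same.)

385

Enumerating by decreasing first part gives 385 partitions in all.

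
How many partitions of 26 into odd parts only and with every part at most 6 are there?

A partial list (first 12 by largest part):
5 + 5 + 5 + 5 + 5 + 1
5 + 5 + 5 + 5 + 3 + 3
5 + 5 + 5 + 5 + 3 + 1 + 1 + 1
5 + 5 + 5 + 5 + 1 + 1 + 1 + 1 + 1 + 1
5 + 5 + 5 + 3 + 3 + 3 + 1 + 1
5 + 5 + 5 + 3 + 3 + 1 + 1 + 1 + 1 + 1
5 + 5 + 5 + 3 + 1 + 1 + 1 + 1 + 1 + 1 + 1 + 1
5 + 5 + 5 + 1 + 1 + 1 + 1 + 1 + 1 + 1 + 1 + 1 + 1 + 1
5 + 5 + 3 + 3 + 3 + 3 + 3 + 1
5 + 5 + 3 + 3 + 3 + 3 + 1 + 1 + 1 + 1
5 + 5 + 3 + 3 + 3 + 1 + 1 + 1 + 1 + 1 + 1 + 1
5 + 5 + 3 + 3 + 1 + 1 + 1 + 1 + 1 + 1 + 1 + 1 + 1 + 1
…and 19 more, for 31 total.

31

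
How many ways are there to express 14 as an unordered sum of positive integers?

135

Direct enumeration gives 135 partitions.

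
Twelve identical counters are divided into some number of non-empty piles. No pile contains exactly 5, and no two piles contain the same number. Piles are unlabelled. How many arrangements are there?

11

Listing the qualifying partitions of 12:
12
1+11
2+10
3+9
1+2+9
4+8
1+3+8
1+4+7
2+3+7
2+4+6
1+2+3+6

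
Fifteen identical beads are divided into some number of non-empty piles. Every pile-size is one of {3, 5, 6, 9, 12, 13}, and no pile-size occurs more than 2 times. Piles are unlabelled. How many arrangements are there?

4

They are:
12, 3
9, 6
9, 3, 3
6, 6, 3
That's 4 in total.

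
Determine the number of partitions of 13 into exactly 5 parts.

The partitions of 13 that satisfy the conditions:
9+1+1+1+1
8+2+1+1+1
7+3+1+1+1
7+2+2+1+1
6+4+1+1+1
6+3+2+1+1
6+2+2+2+1
5+5+1+1+1
5+4+2+1+1
5+3+3+1+1
5+3+2+2+1
5+2+2+2+2
4+4+3+1+1
4+4+2+2+1
4+3+3+2+1
4+3+2+2+2
3+3+3+3+1
3+3+3+2+2
That's 18 in total.

18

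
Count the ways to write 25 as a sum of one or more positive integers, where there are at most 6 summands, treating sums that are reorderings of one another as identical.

A full systematic count gives 612.

612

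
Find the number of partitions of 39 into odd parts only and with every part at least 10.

4

They are:
39
11+11+17
11+13+15
13+13+13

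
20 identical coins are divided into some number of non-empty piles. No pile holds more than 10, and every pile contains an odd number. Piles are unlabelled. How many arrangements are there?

A partial list (first 12 by largest part):
9 + 9 + 1 + 1
9 + 7 + 3 + 1
9 + 7 + 1 + 1 + 1 + 1
9 + 5 + 5 + 1
9 + 5 + 3 + 3
9 + 5 + 3 + 1 + 1 + 1
9 + 5 + 1 + 1 + 1 + 1 + 1 + 1
9 + 3 + 3 + 3 + 1 + 1
9 + 3 + 3 + 1 + 1 + 1 + 1 + 1
9 + 3 + 1 + 1 + 1 + 1 + 1 + 1 + 1 + 1
9 + 1 + 1 + 1 + 1 + 1 + 1 + 1 + 1 + 1 + 1 + 1
7 + 7 + 5 + 1
…and 33 more, for 45 total.

45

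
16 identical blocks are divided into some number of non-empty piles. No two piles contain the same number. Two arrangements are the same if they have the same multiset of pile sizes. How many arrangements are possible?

A partial list (first 12 by largest part):
16
15 + 1
14 + 2
13 + 3
13 + 2 + 1
12 + 4
12 + 3 + 1
11 + 5
11 + 4 + 1
11 + 3 + 2
10 + 6
10 + 5 + 1
…and 20 more, for 32 total.

32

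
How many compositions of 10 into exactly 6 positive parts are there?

126

Place 5 bars in the 9 internal gaps of a row of 10 dots: C(9,5) = 126.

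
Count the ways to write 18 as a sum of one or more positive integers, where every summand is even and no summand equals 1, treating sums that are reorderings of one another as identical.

30

A partial list (first 12 by largest part):
18
16,2
14,4
14,2,2
12,6
12,4,2
12,2,2,2
10,8
10,6,2
10,4,4
10,4,2,2
10,2,2,2,2
…and 18 more, for 30 total.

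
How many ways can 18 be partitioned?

385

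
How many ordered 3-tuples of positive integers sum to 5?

6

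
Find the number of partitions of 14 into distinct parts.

22

The partitions of 14 that satisfy the conditions:
14
13+1
12+2
11+3
11+2+1
10+4
10+3+1
9+5
9+4+1
9+3+2
8+6
8+5+1
8+4+2
8+3+2+1
7+6+1
7+5+2
7+4+3
7+4+2+1
6+5+3
6+5+2+1
6+4+3+1
5+4+3+2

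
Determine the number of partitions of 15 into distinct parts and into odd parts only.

Enumerating:
15
11, 3, 1
9, 5, 1
7, 5, 3

4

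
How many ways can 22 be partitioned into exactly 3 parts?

40

A partial list (first 12 by largest part):
20 + 1 + 1
19 + 2 + 1
18 + 3 + 1
18 + 2 + 2
17 + 4 + 1
17 + 3 + 2
16 + 5 + 1
16 + 4 + 2
16 + 3 + 3
15 + 6 + 1
15 + 5 + 2
15 + 4 + 3
…and 28 more, for 40 total.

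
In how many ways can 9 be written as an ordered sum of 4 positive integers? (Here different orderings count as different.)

56

By stars and bars with positive parts, the count is C(8,3) = 56.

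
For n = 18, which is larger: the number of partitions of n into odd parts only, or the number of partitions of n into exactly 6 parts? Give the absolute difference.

12

Partitions of 18 into odd parts only: 46.
Partitions of 18 into exactly 6 parts: 58.
|46 − 58| = 12.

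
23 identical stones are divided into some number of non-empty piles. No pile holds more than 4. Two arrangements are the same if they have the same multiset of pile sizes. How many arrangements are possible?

Counting exhaustively, 150 partitions satisfy the conditions.

150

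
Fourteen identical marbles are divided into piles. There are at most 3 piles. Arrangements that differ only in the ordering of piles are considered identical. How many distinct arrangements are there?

They are:
14
1 + 13
2 + 12
1 + 1 + 12
3 + 11
1 + 2 + 11
4 + 10
1 + 3 + 10
2 + 2 + 10
5 + 9
1 + 4 + 9
2 + 3 + 9
6 + 8
1 + 5 + 8
2 + 4 + 8
3 + 3 + 8
7 + 7
1 + 6 + 7
2 + 5 + 7
3 + 4 + 7
2 + 6 + 6
3 + 5 + 6
4 + 4 + 6
4 + 5 + 5
Counting gives 24.

24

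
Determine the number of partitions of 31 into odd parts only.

340

Counting exhaustively, 340 partitions satisfy the conditions.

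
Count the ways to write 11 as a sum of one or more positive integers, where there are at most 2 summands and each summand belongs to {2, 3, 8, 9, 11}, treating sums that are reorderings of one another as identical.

3

The partitions of 11 that satisfy the conditions:
11
9+2
8+3
Counting gives 3.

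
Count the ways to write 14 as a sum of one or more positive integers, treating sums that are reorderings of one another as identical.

135

Enumerating by decreasing first part gives 135 partitions in all.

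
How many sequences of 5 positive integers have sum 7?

A composition of 7 into 5 positive parts is chosen by placing 4 dividers among the 6 gaps between 7 units: C(6,4) = 15.

15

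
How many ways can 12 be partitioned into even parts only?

Listing the qualifying partitions of 12:
12
2, 10
4, 8
2, 2, 8
6, 6
2, 4, 6
2, 2, 2, 6
4, 4, 4
2, 2, 4, 4
2, 2, 2, 2, 4
2, 2, 2, 2, 2, 2

11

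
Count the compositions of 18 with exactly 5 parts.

2380

By stars and bars with positive parts, the count is C(17,4) = 2380.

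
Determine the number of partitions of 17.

297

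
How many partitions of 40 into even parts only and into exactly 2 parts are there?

They are:
38 + 2
36 + 4
34 + 6
32 + 8
30 + 10
28 + 12
26 + 14
24 + 16
22 + 18
20 + 20

10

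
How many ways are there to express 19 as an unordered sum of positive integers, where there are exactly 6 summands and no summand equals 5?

48

A partial list (first 12 by largest part):
1, 1, 1, 1, 1, 14
1, 1, 1, 1, 2, 13
1, 1, 1, 1, 3, 12
1, 1, 1, 2, 2, 12
1, 1, 1, 1, 4, 11
1, 1, 1, 2, 3, 11
1, 1, 2, 2, 2, 11
1, 1, 1, 2, 4, 10
1, 1, 1, 3, 3, 10
1, 1, 2, 2, 3, 10
1, 2, 2, 2, 2, 10
1, 1, 1, 1, 6, 9
…and 36 more, for 48 total.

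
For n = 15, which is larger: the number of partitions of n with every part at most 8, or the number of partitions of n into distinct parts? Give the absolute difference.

Partitions of 15 with every part at most 8: 146.
Partitions of 15 into distinct parts: 27.
|146 − 27| = 119.

119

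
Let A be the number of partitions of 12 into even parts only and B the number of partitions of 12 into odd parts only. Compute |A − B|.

4

Partitions of 12 into even parts only: 11.
Partitions of 12 into odd parts only: 15.
|11 − 15| = 4.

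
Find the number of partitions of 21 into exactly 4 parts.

72

A full systematic count gives 72.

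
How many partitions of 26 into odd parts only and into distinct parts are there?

12

Listing the qualifying partitions of 26:
25, 1
23, 3
21, 5
19, 7
17, 9
17, 5, 3, 1
15, 11
15, 7, 3, 1
13, 9, 3, 1
13, 7, 5, 1
11, 9, 5, 1
11, 7, 5, 3
Counting gives 12.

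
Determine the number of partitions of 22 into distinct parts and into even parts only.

12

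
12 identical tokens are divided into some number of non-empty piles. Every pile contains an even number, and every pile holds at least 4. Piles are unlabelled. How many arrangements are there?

Enumerating:
12
8, 4
6, 6
4, 4, 4

4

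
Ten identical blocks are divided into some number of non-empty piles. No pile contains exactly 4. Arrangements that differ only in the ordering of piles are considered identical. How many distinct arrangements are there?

31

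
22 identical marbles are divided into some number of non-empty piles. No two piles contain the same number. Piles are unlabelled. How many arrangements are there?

There are 89 such partitions.

89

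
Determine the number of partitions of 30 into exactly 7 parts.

There are 618 such partitions.

618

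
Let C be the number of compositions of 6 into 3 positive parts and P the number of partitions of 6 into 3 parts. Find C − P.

Compositions: C(5,2) = 10.
Unordered (partitions into 3 parts): 3.
Difference: 10 − 3 = 7.

7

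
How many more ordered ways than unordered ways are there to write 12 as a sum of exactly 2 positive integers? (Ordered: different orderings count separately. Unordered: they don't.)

5

Ordered (compositions into 2 parts): C(11,1) = 11.
Partitions of 12 into exactly 2 parts: 6.
Difference: 11 − 6 = 5.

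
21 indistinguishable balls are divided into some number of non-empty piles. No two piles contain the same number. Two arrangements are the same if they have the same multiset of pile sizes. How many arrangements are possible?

A full systematic count gives 76.

76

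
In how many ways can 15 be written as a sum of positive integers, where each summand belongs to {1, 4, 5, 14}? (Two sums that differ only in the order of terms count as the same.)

The partitions of 15 that satisfy the conditions:
14+1
5+5+5
5+5+4+1
5+5+1+1+1+1+1
5+4+4+1+1
5+4+1+1+1+1+1+1
5+1+1+1+1+1+1+1+1+1+1
4+4+4+1+1+1
4+4+1+1+1+1+1+1+1
4+1+1+1+1+1+1+1+1+1+1+1
1+1+1+1+1+1+1+1+1+1+1+1+1+1+1

11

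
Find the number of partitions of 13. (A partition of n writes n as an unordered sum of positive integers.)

101

Direct enumeration gives 101 partitions.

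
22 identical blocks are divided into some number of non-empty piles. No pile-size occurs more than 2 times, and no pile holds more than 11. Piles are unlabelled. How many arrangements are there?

Systematic enumeration (by largest part, then next-largest, …) yields 215.

215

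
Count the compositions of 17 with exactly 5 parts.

Equivalently, choose which 4 of the 16 gaps become plus signs: C(16,4) = 1820.

1820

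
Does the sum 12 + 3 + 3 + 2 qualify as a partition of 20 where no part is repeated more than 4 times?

Yes

The parts sum to 20, and the condition 'no summand is used more than 4 times' holds.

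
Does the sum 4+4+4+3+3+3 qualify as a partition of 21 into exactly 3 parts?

No

The parts sum to 21, and the condition 'there are exactly 3 summands' is violated.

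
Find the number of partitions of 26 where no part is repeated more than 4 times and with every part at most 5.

Direct enumeration gives 106 partitions.

106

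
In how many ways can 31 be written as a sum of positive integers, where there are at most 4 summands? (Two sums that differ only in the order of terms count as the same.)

321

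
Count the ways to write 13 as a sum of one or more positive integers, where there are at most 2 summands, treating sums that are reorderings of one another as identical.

7

They are:
13
12, 1
11, 2
10, 3
9, 4
8, 5
7, 6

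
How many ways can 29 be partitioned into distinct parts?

Systematic enumeration (by largest part, then next-largest, …) yields 256.

256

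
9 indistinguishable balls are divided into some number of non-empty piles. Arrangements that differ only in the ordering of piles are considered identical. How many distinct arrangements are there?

30

There are too many to list fully; the first 12 (by largest part) are:
9
1+8
2+7
1+1+7
3+6
1+2+6
1+1+1+6
4+5
1+3+5
2+2+5
1+1+2+5
1+1+1+1+5
…and 18 more, for 30 total.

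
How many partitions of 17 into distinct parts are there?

38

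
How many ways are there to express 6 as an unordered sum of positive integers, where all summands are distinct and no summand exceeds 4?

2

Listing the qualifying partitions of 6:
4, 2
3, 2, 1
That's 2 in total.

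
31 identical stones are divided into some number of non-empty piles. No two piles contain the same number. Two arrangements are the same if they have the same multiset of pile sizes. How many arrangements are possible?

Systematic enumeration (by largest part, then next-largest, …) yields 340.

340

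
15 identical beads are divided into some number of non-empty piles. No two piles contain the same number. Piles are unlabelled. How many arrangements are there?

A partial list (first 12 by largest part):
15
14,1
13,2
12,3
12,2,1
11,4
11,3,1
10,5
10,4,1
10,3,2
9,6
9,5,1
…and 15 more, for 27 total.

27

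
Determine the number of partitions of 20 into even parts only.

A partial list (first 12 by largest part):
20
2 + 18
4 + 16
2 + 2 + 16
6 + 14
2 + 4 + 14
2 + 2 + 2 + 14
8 + 12
2 + 6 + 12
4 + 4 + 12
2 + 2 + 4 + 12
2 + 2 + 2 + 2 + 12
…and 30 more, for 42 total.

42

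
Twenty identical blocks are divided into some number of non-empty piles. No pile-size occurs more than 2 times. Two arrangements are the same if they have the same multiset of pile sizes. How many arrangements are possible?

Enumerating by decreasing first part gives 202 partitions in all.

202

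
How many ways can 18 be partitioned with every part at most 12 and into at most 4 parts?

There are too many to list fully; the first 12 (by largest part) are:
12, 6
12, 5, 1
12, 4, 2
12, 4, 1, 1
12, 3, 3
12, 3, 2, 1
12, 2, 2, 2
11, 7
11, 6, 1
11, 5, 2
11, 5, 1, 1
11, 4, 3
…and 56 more, for 68 total.

68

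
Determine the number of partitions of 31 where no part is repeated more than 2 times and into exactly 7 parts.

Direct enumeration gives 261 partitions.

261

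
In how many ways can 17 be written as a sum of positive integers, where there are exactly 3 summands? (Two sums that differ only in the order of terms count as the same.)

Listing the qualifying partitions of 17:
15, 1, 1
14, 2, 1
13, 3, 1
13, 2, 2
12, 4, 1
12, 3, 2
11, 5, 1
11, 4, 2
11, 3, 3
10, 6, 1
10, 5, 2
10, 4, 3
9, 7, 1
9, 6, 2
9, 5, 3
9, 4, 4
8, 8, 1
8, 7, 2
8, 6, 3
8, 5, 4
7, 7, 3
7, 6, 4
7, 5, 5
6, 6, 5
Counting gives 24.

24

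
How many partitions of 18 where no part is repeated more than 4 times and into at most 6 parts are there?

A full systematic count gives 196.

196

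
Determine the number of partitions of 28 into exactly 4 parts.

Enumerating by decreasing first part gives 169 partitions in all.

169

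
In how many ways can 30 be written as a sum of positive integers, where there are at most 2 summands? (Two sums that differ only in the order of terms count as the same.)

They are:
30
29 + 1
28 + 2
27 + 3
26 + 4
25 + 5
24 + 6
23 + 7
22 + 8
21 + 9
20 + 10
19 + 11
18 + 12
17 + 13
16 + 14
15 + 15

16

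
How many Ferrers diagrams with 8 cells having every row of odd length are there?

6

Listing the qualifying partitions of 8:
7 + 1
5 + 3
5 + 1 + 1 + 1
3 + 3 + 1 + 1
3 + 1 + 1 + 1 + 1 + 1
1 + 1 + 1 + 1 + 1 + 1 + 1 + 1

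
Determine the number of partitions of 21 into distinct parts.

76

There are 76 such partitions.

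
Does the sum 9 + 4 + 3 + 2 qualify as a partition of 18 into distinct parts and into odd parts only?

The parts sum to 18, and the condition 'every summand is odd' is violated.

No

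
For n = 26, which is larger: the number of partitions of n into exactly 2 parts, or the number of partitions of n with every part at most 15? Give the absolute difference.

Partitions of 26 into exactly 2 parts: 13.
Partitions of 26 with every part at most 15: 2297.
|13 − 2297| = 2284.

2284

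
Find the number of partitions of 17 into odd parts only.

38

A partial list (first 12 by largest part):
17
15+1+1
13+3+1
13+1+1+1+1
11+5+1
11+3+3
11+3+1+1+1
11+1+1+1+1+1+1
9+7+1
9+5+3
9+5+1+1+1
9+3+3+1+1
…and 26 more, for 38 total.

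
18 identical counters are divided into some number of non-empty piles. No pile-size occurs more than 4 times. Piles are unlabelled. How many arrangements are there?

Counting exhaustively, 262 partitions satisfy the conditions.

262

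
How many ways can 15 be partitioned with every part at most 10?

164

There are 164 such partitions.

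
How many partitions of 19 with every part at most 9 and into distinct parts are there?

Enumerating:
9,8,2
9,7,3
9,7,2,1
9,6,4
9,6,3,1
9,5,4,1
9,5,3,2
9,4,3,2,1
8,7,4
8,7,3,1
8,6,5
8,6,4,1
8,6,3,2
8,5,4,2
8,5,3,2,1
7,6,5,1
7,6,4,2
7,6,3,2,1
7,5,4,3
7,5,4,2,1
6,5,4,3,1
Counting gives 21.

21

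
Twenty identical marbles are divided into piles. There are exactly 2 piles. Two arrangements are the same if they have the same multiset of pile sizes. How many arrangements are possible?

10

They are:
19 + 1
18 + 2
17 + 3
16 + 4
15 + 5
14 + 6
13 + 7
12 + 8
11 + 9
10 + 10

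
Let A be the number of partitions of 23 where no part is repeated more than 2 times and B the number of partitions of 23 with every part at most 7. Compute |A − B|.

Partitions of 23 where no part is repeated more than 2 times: 355.
Partitions of 23 with every part at most 7: 618.
|355 − 618| = 263.

263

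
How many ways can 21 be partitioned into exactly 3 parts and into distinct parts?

27

There are too many to list fully; the first 12 (by largest part) are:
18, 2, 1
17, 3, 1
16, 4, 1
16, 3, 2
15, 5, 1
15, 4, 2
14, 6, 1
14, 5, 2
14, 4, 3
13, 7, 1
13, 6, 2
13, 5, 3
…and 15 more, for 27 total.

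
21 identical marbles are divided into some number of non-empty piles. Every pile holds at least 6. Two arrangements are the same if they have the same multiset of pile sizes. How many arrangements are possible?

The partitions of 21 that satisfy the conditions:
21
6,15
7,14
8,13
9,12
10,11
6,6,9
6,7,8
7,7,7
Counting gives 9.

9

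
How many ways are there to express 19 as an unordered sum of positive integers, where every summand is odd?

A partial list (first 12 by largest part):
19
1+1+17
1+3+15
1+1+1+1+15
1+5+13
3+3+13
1+1+1+3+13
1+1+1+1+1+1+13
1+7+11
3+5+11
1+1+1+5+11
1+1+3+3+11
…and 42 more, for 54 total.

54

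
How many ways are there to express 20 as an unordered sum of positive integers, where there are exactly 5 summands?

Enumerating by decreasing first part gives 84 partitions in all.

84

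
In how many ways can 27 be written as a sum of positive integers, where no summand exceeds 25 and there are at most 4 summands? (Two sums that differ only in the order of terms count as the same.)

223

Enumerating by decreasing first part gives 223 partitions in all.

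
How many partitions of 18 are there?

385

There are 385 such partitions.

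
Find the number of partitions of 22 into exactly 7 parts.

131

Direct enumeration gives 131 partitions.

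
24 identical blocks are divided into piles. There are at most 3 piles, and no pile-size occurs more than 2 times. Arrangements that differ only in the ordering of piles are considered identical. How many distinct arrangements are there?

60

There are too many to list fully; the first 12 (by largest part) are:
24
1,23
2,22
1,1,22
3,21
1,2,21
4,20
1,3,20
2,2,20
5,19
1,4,19
2,3,19
…and 48 more, for 60 total.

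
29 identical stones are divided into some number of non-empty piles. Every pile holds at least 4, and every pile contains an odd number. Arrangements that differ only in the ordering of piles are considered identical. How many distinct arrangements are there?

11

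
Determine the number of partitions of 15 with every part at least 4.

Enumerating:
15
11,4
10,5
9,6
8,7
7,4,4
6,5,4
5,5,5
That's 8 in total.

8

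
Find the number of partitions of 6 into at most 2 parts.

4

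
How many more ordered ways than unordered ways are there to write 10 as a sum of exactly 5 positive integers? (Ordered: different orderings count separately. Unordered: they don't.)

119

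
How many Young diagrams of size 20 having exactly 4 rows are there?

A partial list (first 12 by largest part):
17,1,1,1
16,2,1,1
15,3,1,1
15,2,2,1
14,4,1,1
14,3,2,1
14,2,2,2
13,5,1,1
13,4,2,1
13,3,3,1
13,3,2,2
12,6,1,1
…and 52 more, for 64 total.

64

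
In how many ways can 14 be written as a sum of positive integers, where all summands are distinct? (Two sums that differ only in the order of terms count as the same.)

Listing the qualifying partitions of 14:
14
13,1
12,2
11,3
11,2,1
10,4
10,3,1
9,5
9,4,1
9,3,2
8,6
8,5,1
8,4,2
8,3,2,1
7,6,1
7,5,2
7,4,3
7,4,2,1
6,5,3
6,5,2,1
6,4,3,1
5,4,3,2
Counting gives 22.

22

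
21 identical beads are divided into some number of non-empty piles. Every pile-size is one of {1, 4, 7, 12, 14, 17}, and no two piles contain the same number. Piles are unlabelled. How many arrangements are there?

Listing the qualifying partitions of 21:
4 + 17
7 + 14

2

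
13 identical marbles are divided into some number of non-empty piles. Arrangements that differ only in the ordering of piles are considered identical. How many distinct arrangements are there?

101

A full systematic count gives 101.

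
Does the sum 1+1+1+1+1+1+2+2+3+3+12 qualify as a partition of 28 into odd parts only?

No

The parts sum to 28, and the condition 'every summand is odd' is violated.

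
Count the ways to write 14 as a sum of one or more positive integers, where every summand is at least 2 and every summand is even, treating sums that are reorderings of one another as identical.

15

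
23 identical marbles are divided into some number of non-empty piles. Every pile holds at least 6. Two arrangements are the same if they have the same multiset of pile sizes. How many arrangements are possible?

Enumerating:
23
17+6
16+7
15+8
14+9
13+10
12+11
11+6+6
10+7+6
9+8+6
9+7+7
8+8+7

12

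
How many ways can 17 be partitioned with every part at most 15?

Direct enumeration gives 295 partitions.

295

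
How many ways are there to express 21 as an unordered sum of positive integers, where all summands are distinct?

76

There are 76 such partitions.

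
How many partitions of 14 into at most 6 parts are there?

90

Enumerating by decreasing first part gives 90 partitions in all.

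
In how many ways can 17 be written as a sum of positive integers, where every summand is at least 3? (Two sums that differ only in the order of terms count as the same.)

Enumerating:
17
14 + 3
13 + 4
12 + 5
11 + 6
11 + 3 + 3
10 + 7
10 + 4 + 3
9 + 8
9 + 5 + 3
9 + 4 + 4
8 + 6 + 3
8 + 5 + 4
8 + 3 + 3 + 3
7 + 7 + 3
7 + 6 + 4
7 + 5 + 5
7 + 4 + 3 + 3
6 + 6 + 5
6 + 5 + 3 + 3
6 + 4 + 4 + 3
5 + 5 + 4 + 3
5 + 4 + 4 + 4
5 + 3 + 3 + 3 + 3
4 + 4 + 3 + 3 + 3
Counting gives 25.

25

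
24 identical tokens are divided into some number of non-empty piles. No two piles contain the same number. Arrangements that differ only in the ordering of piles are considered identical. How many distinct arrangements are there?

122

Direct enumeration gives 122 partitions.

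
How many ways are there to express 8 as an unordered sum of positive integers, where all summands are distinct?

6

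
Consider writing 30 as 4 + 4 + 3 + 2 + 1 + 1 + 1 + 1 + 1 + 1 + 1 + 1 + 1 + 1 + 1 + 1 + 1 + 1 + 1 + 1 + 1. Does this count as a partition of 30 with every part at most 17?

Yes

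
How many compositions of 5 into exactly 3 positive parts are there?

By stars and bars with positive parts, the count is C(4,2) = 6.

6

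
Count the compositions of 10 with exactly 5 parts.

Equivalently, choose which 4 of the 9 gaps become plus signs: C(9,4) = 126.

126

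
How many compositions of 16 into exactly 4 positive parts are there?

455

Place 3 bars in the 15 internal gaps of a row of 16 dots: C(15,3) = 455.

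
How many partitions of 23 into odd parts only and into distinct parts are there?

9

Listing the qualifying partitions of 23:
23
19,3,1
17,5,1
15,7,1
15,5,3
13,9,1
13,7,3
11,9,3
11,7,5
Counting gives 9.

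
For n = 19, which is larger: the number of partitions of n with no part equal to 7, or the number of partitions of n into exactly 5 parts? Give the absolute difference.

Partitions of 19 with no part equal to 7: 413.
Partitions of 19 into exactly 5 parts: 70.
|413 − 70| = 343.

343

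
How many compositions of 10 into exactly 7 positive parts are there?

84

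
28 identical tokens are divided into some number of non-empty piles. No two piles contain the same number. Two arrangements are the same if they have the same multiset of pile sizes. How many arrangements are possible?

222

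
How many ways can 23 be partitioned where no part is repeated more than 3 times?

Direct enumeration gives 592 partitions.

592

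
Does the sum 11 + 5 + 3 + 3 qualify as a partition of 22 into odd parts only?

The parts sum to 22, and the condition 'every summand is odd' holds.

Yes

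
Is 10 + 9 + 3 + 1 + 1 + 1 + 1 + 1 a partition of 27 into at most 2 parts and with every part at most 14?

The parts sum to 27, and the condition 'there are at most 2 summands' is violated.

No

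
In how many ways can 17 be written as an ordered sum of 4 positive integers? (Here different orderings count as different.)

560

Place 3 bars in the 16 internal gaps of a row of 17 dots: C(16,3) = 560.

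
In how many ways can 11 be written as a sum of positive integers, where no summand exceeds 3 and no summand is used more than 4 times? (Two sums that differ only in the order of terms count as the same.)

The partitions of 11 that satisfy the conditions:
3+3+3+2
3+3+3+1+1
3+3+2+2+1
3+3+2+1+1+1
3+2+2+2+2
3+2+2+2+1+1
3+2+2+1+1+1+1
2+2+2+2+1+1+1
That's 8 in total.

8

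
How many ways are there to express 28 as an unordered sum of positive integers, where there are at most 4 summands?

249

A full systematic count gives 249.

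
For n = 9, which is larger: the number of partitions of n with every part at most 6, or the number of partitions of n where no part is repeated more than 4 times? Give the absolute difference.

Partitions of 9 with every part at most 6: 26.
Partitions of 9 where no part is repeated more than 4 times: 25.
|26 − 25| = 1.

1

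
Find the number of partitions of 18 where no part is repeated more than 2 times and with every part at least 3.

Enumerating:
18
15 + 3
14 + 4
13 + 5
12 + 6
12 + 3 + 3
11 + 7
11 + 4 + 3
10 + 8
10 + 5 + 3
10 + 4 + 4
9 + 9
9 + 6 + 3
9 + 5 + 4
8 + 7 + 3
8 + 6 + 4
8 + 5 + 5
8 + 4 + 3 + 3
7 + 7 + 4
7 + 6 + 5
7 + 5 + 3 + 3
7 + 4 + 4 + 3
6 + 6 + 3 + 3
6 + 5 + 4 + 3
5 + 5 + 4 + 4

25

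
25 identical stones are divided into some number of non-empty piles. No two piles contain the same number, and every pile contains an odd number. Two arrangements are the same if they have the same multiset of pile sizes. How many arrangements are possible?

12

They are:
25
21, 3, 1
19, 5, 1
17, 7, 1
17, 5, 3
15, 9, 1
15, 7, 3
13, 11, 1
13, 9, 3
13, 7, 5
11, 9, 5
9, 7, 5, 3, 1
That's 12 in total.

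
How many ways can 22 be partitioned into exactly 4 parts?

84

Enumerating by decreasing first part gives 84 partitions in all.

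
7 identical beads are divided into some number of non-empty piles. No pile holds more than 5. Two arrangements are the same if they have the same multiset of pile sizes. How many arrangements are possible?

They are:
5+2
5+1+1
4+3
4+2+1
4+1+1+1
3+3+1
3+2+2
3+2+1+1
3+1+1+1+1
2+2+2+1
2+2+1+1+1
2+1+1+1+1+1
1+1+1+1+1+1+1

13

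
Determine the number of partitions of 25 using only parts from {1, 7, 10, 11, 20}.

Listing the qualifying partitions of 25:
1+1+1+1+1+20
1+1+1+11+11
1+1+1+1+10+11
7+7+11
1+1+1+1+1+1+1+7+11
1+1+1+1+1+1+1+1+1+1+1+1+1+1+11
1+1+1+1+1+10+10
1+7+7+10
1+1+1+1+1+1+1+1+7+10
1+1+1+1+1+1+1+1+1+1+1+1+1+1+1+10
1+1+1+1+7+7+7
1+1+1+1+1+1+1+1+1+1+1+7+7
1+1+1+1+1+1+1+1+1+1+1+1+1+1+1+1+1+1+7
1+1+1+1+1+1+1+1+1+1+1+1+1+1+1+1+1+1+1+1+1+1+1+1+1
That's 14 in total.

14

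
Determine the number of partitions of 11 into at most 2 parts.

The partitions of 11 that satisfy the conditions:
11
10+1
9+2
8+3
7+4
6+5
That's 6 in total.

6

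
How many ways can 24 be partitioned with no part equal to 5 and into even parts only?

77

Enumerating by decreasing first part gives 77 partitions in all.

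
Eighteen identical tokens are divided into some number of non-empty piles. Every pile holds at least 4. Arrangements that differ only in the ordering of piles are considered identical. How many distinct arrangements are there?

Listing the qualifying partitions of 18:
18
4, 14
5, 13
6, 12
7, 11
8, 10
4, 4, 10
9, 9
4, 5, 9
4, 6, 8
5, 5, 8
4, 7, 7
5, 6, 7
6, 6, 6
4, 4, 4, 6
4, 4, 5, 5

16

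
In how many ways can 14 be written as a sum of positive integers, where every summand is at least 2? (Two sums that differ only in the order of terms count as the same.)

34

There are too many to list fully; the first 12 (by largest part) are:
14
2+12
3+11
4+10
2+2+10
5+9
2+3+9
6+8
2+4+8
3+3+8
2+2+2+8
7+7
…and 22 more, for 34 total.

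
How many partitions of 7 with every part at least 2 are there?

4

The partitions of 7 that satisfy the conditions:
7
2 + 5
3 + 4
2 + 2 + 3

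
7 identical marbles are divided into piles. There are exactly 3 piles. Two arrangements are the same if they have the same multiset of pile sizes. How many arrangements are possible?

The partitions of 7 that satisfy the conditions:
5+1+1
4+2+1
3+3+1
3+2+2

4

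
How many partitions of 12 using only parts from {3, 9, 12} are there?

3

Enumerating:
12
3, 9
3, 3, 3, 3
That's 3 in total.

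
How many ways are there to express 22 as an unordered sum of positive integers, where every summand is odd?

Enumerating by decreasing first part gives 89 partitions in all.

89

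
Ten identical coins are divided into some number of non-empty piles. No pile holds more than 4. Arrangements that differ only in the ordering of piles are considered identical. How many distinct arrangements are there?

The partitions of 10 that satisfy the conditions:
4 + 4 + 2
4 + 4 + 1 + 1
4 + 3 + 3
4 + 3 + 2 + 1
4 + 3 + 1 + 1 + 1
4 + 2 + 2 + 2
4 + 2 + 2 + 1 + 1
4 + 2 + 1 + 1 + 1 + 1
4 + 1 + 1 + 1 + 1 + 1 + 1
3 + 3 + 3 + 1
3 + 3 + 2 + 2
3 + 3 + 2 + 1 + 1
3 + 3 + 1 + 1 + 1 + 1
3 + 2 + 2 + 2 + 1
3 + 2 + 2 + 1 + 1 + 1
3 + 2 + 1 + 1 + 1 + 1 + 1
3 + 1 + 1 + 1 + 1 + 1 + 1 + 1
2 + 2 + 2 + 2 + 2
2 + 2 + 2 + 2 + 1 + 1
2 + 2 + 2 + 1 + 1 + 1 + 1
2 + 2 + 1 + 1 + 1 + 1 + 1 + 1
2 + 1 + 1 + 1 + 1 + 1 + 1 + 1 + 1
1 + 1 + 1 + 1 + 1 + 1 + 1 + 1 + 1 + 1

23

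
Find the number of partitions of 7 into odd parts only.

5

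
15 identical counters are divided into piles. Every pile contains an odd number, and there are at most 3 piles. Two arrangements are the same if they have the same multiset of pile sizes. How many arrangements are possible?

Enumerating:
15
1,1,13
1,3,11
1,5,9
3,3,9
1,7,7
3,5,7
5,5,5
That's 8 in total.

8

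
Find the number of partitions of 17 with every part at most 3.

A partial list (first 12 by largest part):
2, 3, 3, 3, 3, 3
1, 1, 3, 3, 3, 3, 3
1, 2, 2, 3, 3, 3, 3
1, 1, 1, 2, 3, 3, 3, 3
1, 1, 1, 1, 1, 3, 3, 3, 3
2, 2, 2, 2, 3, 3, 3
1, 1, 2, 2, 2, 3, 3, 3
1, 1, 1, 1, 2, 2, 3, 3, 3
1, 1, 1, 1, 1, 1, 2, 3, 3, 3
1, 1, 1, 1, 1, 1, 1, 1, 3, 3, 3
1, 2, 2, 2, 2, 2, 3, 3
1, 1, 1, 2, 2, 2, 2, 3, 3
…and 21 more, for 33 total.

33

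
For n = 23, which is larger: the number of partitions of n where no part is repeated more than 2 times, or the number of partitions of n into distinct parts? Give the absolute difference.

251

Partitions of 23 where no part is repeated more than 2 times: 355.
Partitions of 23 into distinct parts: 104.
|355 − 104| = 251.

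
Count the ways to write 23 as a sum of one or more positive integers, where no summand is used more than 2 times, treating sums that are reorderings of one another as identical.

355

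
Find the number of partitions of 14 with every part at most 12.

133

Counting exhaustively, 133 partitions satisfy the conditions.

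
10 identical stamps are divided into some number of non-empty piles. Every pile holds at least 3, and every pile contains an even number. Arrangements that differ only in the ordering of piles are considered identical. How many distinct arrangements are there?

They are:
10
6,4

2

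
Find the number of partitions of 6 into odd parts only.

Listing the qualifying partitions of 6:
5 + 1
3 + 3
3 + 1 + 1 + 1
1 + 1 + 1 + 1 + 1 + 1

4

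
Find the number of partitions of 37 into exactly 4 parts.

378

Direct enumeration gives 378 partitions.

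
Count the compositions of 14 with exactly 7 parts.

1716

A composition of 14 into 7 positive parts is chosen by placing 6 dividers among the 13 gaps between 14 units: C(13,6) = 1716.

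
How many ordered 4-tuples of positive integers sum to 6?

Place 3 bars in the 5 internal gaps of a row of 6 dots: C(5,3) = 10.

10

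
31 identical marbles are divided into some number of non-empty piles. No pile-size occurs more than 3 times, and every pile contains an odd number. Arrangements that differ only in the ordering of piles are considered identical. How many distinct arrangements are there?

A full systematic count gives 112.

112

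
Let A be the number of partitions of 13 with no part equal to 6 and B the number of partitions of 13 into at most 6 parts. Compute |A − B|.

Partitions of 13 with no part equal to 6: 86.
Partitions of 13 into at most 6 parts: 71.
|86 − 71| = 15.

15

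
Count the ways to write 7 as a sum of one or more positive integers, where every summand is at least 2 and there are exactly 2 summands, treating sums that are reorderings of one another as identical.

2

Listing the qualifying partitions of 7:
5 + 2
4 + 3
Counting gives 2.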